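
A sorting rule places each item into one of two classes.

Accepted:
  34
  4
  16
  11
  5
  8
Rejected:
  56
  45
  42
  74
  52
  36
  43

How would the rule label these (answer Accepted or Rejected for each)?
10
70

Accepted, Rejected

Rule: at most 34. This holds for each 'Accepted' example and fails for each 'Rejected' one.
10 — 10 ≤ 34, hence Accepted.
70 — 70 > 34, hence Rejected.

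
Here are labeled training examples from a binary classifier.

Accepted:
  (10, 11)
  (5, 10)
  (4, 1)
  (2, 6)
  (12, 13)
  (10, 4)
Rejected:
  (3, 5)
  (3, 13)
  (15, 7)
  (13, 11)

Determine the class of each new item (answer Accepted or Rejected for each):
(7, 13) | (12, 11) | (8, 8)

Rejected, Accepted, Accepted

Comparing the two groups points to one rule — product is even.
(7, 13): 7·13 = 91 — does not fit, so Rejected. (12, 11): 12·11 = 132 — matches, so Accepted. (8, 8): 8·8 = 64 — matches, so Accepted.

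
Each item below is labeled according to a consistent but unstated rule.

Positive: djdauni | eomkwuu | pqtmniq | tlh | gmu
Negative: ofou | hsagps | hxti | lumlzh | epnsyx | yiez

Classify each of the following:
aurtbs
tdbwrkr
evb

Rule: odd length. This holds for each 'Positive' example and fails for each 'Negative' one.
aurtbs: length 6 — doesn't match, so Negative. tdbwrkr: length 7 — satisfies this, so Positive. evb: length 3 — satisfies this, so Positive.

Negative, Positive, Positive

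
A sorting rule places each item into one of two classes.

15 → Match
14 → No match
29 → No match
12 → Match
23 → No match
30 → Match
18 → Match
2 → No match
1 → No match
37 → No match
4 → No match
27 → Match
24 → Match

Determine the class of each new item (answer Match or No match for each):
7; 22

One predicate separates the groups cleanly: multiple of 3.
7: 7 = 3·2 + 1, fails the rule → No match. 22: 22 = 3·7 + 1, fails the rule → No match.

No match, No match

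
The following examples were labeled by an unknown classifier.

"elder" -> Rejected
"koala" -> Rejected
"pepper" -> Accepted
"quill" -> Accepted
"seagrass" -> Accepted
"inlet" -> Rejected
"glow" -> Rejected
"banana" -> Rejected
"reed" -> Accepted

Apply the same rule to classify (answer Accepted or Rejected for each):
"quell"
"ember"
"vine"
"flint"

Accepted, Rejected, Rejected, Rejected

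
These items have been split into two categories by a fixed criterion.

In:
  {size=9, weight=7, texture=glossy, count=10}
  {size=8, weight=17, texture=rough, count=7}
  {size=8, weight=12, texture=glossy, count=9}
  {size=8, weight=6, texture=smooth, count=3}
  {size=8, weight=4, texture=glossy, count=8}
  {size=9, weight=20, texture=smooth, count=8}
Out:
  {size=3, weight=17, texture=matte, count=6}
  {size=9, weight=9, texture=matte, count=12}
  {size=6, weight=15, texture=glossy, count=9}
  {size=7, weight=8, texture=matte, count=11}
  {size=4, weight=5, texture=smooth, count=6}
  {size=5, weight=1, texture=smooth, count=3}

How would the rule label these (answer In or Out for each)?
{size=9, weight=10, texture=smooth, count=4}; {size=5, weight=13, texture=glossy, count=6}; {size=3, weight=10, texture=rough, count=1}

Rule: count ≤ 10 AND size ≥ 7. This holds for each 'In' example and fails for each 'Out' one.
{size=9, weight=10, texture=smooth, count=4} → count = 4, size = 9 → In.
{size=5, weight=13, texture=glossy, count=6} → count = 6, size = 5 → Out.
{size=3, weight=10, texture=rough, count=1} → count = 1, size = 3 → Out.

In, Out, Out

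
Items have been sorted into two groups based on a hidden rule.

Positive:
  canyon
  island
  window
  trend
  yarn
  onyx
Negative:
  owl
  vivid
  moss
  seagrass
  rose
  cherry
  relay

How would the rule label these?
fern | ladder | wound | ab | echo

Every 'Positive' example satisfies: contains 'n'. None of the 'Negative' examples do.
fern → has 'n' → Positive.
ladder → no 'n' → Negative.
wound → has 'n' → Positive.
ab → no 'n' → Negative.
echo → no 'n' → Negative.

Positive, Negative, Positive, Negative, Negative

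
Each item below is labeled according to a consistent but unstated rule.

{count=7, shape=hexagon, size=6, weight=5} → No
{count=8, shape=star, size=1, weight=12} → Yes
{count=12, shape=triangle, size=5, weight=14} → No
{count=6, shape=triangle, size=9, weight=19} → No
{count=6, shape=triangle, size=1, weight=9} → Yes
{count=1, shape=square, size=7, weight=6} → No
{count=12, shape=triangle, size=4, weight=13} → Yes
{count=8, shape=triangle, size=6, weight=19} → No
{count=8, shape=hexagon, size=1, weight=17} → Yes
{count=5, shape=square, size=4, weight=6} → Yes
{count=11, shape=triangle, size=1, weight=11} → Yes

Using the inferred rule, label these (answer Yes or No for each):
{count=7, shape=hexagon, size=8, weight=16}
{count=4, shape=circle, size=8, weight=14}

No, No

A rule that fits every label: size ≤ 4 — true of each 'Yes' example, false of each 'No' one.
{count=7, shape=hexagon, size=8, weight=16} — size = 8, hence No. {count=4, shape=circle, size=8, weight=14} — size = 8, hence No.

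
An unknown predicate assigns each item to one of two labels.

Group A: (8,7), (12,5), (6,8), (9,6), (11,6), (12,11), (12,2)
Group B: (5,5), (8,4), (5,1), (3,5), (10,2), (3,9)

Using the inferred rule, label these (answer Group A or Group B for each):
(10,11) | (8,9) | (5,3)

Group A, Group A, Group B

One predicate separates the groups cleanly: sum ≥ 14.
(10,11): 10+11 = 21, meets the rule → Group A. (8,9): 8+9 = 17, meets the rule → Group A. (5,3): 5+3 = 8, does not pass → Group B.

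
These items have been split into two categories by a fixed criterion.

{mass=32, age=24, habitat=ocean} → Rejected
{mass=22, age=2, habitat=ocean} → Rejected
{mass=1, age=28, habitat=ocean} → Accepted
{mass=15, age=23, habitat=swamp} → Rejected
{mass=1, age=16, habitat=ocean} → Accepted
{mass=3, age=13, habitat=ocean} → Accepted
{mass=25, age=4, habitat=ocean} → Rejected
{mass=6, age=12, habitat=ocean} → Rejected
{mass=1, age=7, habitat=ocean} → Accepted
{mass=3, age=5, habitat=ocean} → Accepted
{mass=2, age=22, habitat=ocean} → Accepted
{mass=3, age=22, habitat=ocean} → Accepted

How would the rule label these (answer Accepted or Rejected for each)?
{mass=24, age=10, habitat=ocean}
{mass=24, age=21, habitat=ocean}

Rejected, Rejected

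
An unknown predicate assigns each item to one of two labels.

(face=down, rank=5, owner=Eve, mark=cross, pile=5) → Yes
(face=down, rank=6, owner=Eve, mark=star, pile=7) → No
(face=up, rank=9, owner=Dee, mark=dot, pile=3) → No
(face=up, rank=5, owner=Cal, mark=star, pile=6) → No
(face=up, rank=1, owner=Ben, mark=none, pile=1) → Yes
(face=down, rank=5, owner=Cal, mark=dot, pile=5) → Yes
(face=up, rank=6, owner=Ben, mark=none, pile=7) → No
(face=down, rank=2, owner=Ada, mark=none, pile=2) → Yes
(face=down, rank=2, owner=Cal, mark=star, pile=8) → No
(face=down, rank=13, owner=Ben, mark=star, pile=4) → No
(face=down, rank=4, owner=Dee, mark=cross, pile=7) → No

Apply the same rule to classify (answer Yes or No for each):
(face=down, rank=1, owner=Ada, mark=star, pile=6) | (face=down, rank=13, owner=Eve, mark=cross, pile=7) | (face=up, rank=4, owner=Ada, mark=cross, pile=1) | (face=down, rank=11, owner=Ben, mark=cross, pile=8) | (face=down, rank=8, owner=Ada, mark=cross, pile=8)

The simplest hypothesis consistent with all the labels is: rank ≤ 5 AND pile ≤ 5.
(face=down, rank=1, owner=Ada, mark=star, pile=6): rank = 1, pile = 6, fails this test → No. (face=down, rank=13, owner=Eve, mark=cross, pile=7): rank = 13, pile = 7, fails this test → No. (face=up, rank=4, owner=Ada, mark=cross, pile=1): rank = 4, pile = 1, passes → Yes. (face=down, rank=11, owner=Ben, mark=cross, pile=8): rank = 11, pile = 8, fails this test → No. (face=down, rank=8, owner=Ada, mark=cross, pile=8): rank = 8, pile = 8, fails this test → No.

No, No, Yes, No, No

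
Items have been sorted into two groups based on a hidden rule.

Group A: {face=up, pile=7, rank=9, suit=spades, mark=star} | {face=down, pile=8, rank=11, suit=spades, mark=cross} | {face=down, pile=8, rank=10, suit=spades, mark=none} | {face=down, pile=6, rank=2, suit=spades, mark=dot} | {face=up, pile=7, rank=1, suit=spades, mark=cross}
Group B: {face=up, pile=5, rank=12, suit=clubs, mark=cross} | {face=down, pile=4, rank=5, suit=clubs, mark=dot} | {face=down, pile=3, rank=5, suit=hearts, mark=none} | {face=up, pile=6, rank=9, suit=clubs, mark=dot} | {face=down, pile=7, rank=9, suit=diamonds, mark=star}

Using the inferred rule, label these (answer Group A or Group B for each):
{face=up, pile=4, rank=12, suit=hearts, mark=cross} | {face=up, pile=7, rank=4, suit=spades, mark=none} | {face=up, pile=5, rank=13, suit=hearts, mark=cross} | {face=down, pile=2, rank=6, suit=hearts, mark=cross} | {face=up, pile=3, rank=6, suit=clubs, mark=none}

Group B, Group A, Group B, Group B, Group B

The common property of the 'Group A' items is: suit is spades. No 'Group B' item has it.
{face=up, pile=4, rank=12, suit=hearts, mark=cross} — suit is hearts, hence Group B.
{face=up, pile=7, rank=4, suit=spades, mark=none} — suit is spades, hence Group A.
{face=up, pile=5, rank=13, suit=hearts, mark=cross} — suit is hearts, hence Group B.
{face=down, pile=2, rank=6, suit=hearts, mark=cross} — suit is hearts, hence Group B.
{face=up, pile=3, rank=6, suit=clubs, mark=none} — suit is clubs, hence Group B.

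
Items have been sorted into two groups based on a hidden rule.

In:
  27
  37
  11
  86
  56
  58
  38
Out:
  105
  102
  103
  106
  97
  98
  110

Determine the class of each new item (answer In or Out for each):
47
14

The pattern is that an item is 'In' exactly when: at most 86.
47: 47 ≤ 86 — satisfies this, so In.
14: 14 ≤ 86 — satisfies this, so In.

In, In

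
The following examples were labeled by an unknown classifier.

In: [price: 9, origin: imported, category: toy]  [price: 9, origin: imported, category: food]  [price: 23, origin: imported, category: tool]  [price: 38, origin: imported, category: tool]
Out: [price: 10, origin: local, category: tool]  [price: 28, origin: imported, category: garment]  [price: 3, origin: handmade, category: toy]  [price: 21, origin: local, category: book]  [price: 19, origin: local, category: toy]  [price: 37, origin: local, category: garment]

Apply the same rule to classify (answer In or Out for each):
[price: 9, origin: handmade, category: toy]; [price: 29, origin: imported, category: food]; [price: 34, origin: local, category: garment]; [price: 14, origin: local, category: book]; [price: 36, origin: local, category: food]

Out, In, Out, Out, Out

Every 'In' example satisfies: origin is imported AND price ≠ 28. None of the 'Out' examples do.
[price: 9, origin: handmade, category: toy]: origin is handmade, price = 9, does not pass → Out.
[price: 29, origin: imported, category: food]: origin is imported, price = 29, checks out → In.
[price: 34, origin: local, category: garment]: origin is local, price = 34, does not pass → Out.
[price: 14, origin: local, category: book]: origin is local, price = 14, does not pass → Out.
[price: 36, origin: local, category: food]: origin is local, price = 36, does not pass → Out.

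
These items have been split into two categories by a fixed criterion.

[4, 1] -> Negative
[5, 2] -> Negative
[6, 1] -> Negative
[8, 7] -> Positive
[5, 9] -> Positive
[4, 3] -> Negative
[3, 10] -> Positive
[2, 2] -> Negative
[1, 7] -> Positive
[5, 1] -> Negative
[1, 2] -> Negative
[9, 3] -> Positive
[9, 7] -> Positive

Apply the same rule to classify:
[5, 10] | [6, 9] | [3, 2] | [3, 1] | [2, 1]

Positive, Positive, Negative, Negative, Negative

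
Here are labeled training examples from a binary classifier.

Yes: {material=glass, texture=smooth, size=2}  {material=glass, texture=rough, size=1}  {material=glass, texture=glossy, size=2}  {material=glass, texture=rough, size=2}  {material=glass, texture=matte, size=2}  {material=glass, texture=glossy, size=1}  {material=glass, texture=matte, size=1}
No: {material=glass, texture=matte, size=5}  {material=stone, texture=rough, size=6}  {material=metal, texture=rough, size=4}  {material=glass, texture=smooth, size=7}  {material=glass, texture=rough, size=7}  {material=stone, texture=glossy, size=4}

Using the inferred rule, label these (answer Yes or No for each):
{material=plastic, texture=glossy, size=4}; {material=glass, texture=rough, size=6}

The classifier is using: size ≤ 2.

No, No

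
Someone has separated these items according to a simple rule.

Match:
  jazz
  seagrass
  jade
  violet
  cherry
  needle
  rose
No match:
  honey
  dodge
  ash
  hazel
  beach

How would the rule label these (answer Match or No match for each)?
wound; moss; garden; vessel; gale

Rule: even length. This holds for each 'Match' example and fails for each 'No match' one.
wound → length 5 → No match. moss → length 4 → Match. garden → length 6 → Match. vessel → length 6 → Match. gale → length 4 → Match.

No match, Match, Match, Match, Match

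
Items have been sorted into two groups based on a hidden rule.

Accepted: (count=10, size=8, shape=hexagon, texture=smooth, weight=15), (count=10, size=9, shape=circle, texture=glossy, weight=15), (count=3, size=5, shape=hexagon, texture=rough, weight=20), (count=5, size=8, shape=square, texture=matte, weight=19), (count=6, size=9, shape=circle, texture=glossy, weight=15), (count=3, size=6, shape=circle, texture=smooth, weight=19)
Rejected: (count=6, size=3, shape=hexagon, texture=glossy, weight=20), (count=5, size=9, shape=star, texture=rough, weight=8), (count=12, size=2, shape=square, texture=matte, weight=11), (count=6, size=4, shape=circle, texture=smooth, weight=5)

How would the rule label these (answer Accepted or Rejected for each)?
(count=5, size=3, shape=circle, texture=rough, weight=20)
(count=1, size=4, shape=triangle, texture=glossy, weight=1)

The common property of the 'Accepted' items is: size ≥ 4 AND weight ≥ 11. No 'Rejected' item has it.

Rejected, Rejected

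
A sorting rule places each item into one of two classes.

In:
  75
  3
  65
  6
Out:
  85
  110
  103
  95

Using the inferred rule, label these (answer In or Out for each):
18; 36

In, In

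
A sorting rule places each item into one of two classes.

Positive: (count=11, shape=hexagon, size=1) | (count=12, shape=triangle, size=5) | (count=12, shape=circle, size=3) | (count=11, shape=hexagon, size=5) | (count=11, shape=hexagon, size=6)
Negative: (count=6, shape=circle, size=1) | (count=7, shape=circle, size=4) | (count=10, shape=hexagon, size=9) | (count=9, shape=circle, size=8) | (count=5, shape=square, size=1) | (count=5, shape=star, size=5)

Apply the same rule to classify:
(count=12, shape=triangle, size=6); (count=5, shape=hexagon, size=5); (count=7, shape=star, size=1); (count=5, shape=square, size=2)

Positive, Negative, Negative, Negative

Every 'Positive' example satisfies: count ≥ 11. None of the 'Negative' examples do.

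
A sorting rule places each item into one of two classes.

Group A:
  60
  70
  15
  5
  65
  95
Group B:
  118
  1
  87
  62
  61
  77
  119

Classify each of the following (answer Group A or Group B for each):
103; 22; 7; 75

The classifier is using: multiple of 5.
Group B: 103, since 103 = 5·20 + 3.
Group B: 22, since 22 = 5·4 + 2.
Group B: 7, since 7 = 5·1 + 2.
Group A: 75, since 75 = 5·15.

Group B, Group B, Group B, Group A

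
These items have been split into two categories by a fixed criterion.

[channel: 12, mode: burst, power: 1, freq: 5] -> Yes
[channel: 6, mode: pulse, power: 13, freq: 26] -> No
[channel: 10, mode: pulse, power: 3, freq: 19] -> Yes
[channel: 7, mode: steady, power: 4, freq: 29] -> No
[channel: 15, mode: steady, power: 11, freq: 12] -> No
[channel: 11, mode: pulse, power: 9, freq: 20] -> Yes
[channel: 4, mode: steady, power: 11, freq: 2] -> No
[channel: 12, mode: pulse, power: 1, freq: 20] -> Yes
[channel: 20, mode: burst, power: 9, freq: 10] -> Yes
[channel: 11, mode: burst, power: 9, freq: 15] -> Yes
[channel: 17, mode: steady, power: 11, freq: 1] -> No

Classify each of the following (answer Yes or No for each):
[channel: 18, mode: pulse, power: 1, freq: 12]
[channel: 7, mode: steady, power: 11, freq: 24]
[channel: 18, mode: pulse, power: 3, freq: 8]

Rule: freq ≤ 20 AND power ≤ 9. This holds for each 'Yes' example and fails for each 'No' one.
[channel: 18, mode: pulse, power: 1, freq: 12]: freq = 12, power = 1 — checks out, so Yes.
[channel: 7, mode: steady, power: 11, freq: 24]: freq = 24, power = 11 — doesn't match, so No.
[channel: 18, mode: pulse, power: 3, freq: 8]: freq = 8, power = 3 — checks out, so Yes.

Yes, No, Yes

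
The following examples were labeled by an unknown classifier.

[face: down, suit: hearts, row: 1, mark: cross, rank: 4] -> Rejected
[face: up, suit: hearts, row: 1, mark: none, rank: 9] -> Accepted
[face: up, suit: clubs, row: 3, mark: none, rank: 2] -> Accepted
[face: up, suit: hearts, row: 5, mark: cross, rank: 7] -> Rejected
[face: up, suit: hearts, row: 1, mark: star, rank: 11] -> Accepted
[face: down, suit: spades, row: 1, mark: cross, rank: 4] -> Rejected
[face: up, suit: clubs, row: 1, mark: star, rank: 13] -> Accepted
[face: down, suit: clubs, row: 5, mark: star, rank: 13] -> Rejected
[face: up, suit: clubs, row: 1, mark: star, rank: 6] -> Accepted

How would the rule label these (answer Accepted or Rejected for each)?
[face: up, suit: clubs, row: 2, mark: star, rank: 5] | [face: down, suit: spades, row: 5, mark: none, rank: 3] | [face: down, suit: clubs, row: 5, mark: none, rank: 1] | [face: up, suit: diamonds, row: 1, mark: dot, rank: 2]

A rule that fits every label: face is up AND row ≤ 3 — true of each 'Accepted' example, false of each 'Rejected' one.
[face: up, suit: clubs, row: 2, mark: star, rank: 5] — face is up, row = 2, hence Accepted.
[face: down, suit: spades, row: 5, mark: none, rank: 3] — face is down, row = 5, hence Rejected.
[face: down, suit: clubs, row: 5, mark: none, rank: 1] — face is down, row = 5, hence Rejected.
[face: up, suit: diamonds, row: 1, mark: dot, rank: 2] — face is up, row = 1, hence Accepted.

Accepted, Rejected, Rejected, Accepted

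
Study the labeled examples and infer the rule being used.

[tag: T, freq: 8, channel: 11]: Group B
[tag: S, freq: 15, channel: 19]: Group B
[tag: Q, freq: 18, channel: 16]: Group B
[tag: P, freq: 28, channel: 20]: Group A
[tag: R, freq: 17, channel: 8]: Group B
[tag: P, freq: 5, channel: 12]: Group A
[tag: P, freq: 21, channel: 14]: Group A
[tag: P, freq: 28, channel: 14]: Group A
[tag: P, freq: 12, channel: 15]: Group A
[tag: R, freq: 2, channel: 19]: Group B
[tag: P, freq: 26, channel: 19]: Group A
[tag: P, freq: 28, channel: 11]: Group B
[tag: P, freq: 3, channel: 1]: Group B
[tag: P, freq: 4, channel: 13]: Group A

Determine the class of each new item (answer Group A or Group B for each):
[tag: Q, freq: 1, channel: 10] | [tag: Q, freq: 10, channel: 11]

Group B, Group B

The rule appears to be: tag is P AND channel ≥ 12.
Group B: [tag: Q, freq: 1, channel: 10], since tag is Q, channel = 10.
Group B: [tag: Q, freq: 10, channel: 11], since tag is Q, channel = 11.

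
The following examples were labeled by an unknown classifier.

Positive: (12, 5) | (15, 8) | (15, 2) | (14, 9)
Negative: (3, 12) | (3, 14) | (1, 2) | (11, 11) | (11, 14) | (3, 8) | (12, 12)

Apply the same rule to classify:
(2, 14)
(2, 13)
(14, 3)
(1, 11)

Negative, Negative, Positive, Negative

Rule: first > second. This holds for each 'Positive' example and fails for each 'Negative' one.
(2, 14) — 2 < 14, hence Negative. (2, 13) — 2 < 13, hence Negative. (14, 3) — 14 > 3, hence Positive. (1, 11) — 1 < 11, hence Negative.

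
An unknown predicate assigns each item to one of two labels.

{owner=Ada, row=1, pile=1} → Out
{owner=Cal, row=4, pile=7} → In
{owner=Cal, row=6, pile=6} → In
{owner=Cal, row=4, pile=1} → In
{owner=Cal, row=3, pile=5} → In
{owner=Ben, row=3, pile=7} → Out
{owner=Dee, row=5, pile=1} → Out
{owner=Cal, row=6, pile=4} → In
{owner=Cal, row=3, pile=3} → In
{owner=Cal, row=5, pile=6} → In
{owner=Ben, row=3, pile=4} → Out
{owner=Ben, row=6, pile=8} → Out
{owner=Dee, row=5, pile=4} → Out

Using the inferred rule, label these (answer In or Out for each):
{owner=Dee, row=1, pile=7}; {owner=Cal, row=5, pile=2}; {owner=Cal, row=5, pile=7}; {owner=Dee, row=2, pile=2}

One predicate separates the groups cleanly: owner is Cal.
{owner=Dee, row=1, pile=7} → owner is Dee → Out. {owner=Cal, row=5, pile=2} → owner is Cal → In. {owner=Cal, row=5, pile=7} → owner is Cal → In. {owner=Dee, row=2, pile=2} → owner is Dee → Out.

Out, In, In, Out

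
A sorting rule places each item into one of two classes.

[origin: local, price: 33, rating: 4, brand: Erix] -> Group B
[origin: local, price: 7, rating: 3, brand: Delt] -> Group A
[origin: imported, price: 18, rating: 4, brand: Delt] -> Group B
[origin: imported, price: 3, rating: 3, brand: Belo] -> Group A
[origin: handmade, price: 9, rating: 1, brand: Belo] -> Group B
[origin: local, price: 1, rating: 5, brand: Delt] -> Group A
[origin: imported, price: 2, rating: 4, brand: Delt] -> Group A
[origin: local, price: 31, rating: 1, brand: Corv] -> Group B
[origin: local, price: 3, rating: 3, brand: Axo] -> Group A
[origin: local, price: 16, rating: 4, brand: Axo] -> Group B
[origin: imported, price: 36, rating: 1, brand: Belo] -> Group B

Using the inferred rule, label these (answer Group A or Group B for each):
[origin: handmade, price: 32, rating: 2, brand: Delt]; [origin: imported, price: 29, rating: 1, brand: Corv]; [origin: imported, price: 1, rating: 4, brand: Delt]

'Group A' ⟺ price ≤ 7.
[origin: handmade, price: 32, rating: 2, brand: Delt] — price = 32, hence Group B. [origin: imported, price: 29, rating: 1, brand: Corv] — price = 29, hence Group B. [origin: imported, price: 1, rating: 4, brand: Delt] — price = 1, hence Group A.

Group B, Group B, Group A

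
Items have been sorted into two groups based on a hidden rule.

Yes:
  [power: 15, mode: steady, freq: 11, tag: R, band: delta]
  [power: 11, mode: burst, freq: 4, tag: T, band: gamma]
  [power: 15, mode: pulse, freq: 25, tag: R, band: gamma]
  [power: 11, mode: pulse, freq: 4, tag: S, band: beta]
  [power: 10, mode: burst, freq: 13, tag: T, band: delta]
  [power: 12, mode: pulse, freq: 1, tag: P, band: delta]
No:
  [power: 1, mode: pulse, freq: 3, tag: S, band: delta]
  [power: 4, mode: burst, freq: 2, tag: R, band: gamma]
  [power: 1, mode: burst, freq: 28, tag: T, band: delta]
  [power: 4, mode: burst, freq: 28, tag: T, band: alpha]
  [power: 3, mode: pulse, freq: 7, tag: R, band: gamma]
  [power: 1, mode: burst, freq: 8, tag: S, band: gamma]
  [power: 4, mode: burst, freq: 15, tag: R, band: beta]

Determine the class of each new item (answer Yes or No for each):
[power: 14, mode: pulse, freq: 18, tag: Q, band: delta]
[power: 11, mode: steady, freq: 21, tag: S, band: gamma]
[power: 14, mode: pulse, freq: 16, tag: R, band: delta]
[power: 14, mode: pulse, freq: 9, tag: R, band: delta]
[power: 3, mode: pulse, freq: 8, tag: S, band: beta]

One predicate separates the groups cleanly: power ≥ 10.
Yes: [power: 14, mode: pulse, freq: 18, tag: Q, band: delta], since power = 14.
Yes: [power: 11, mode: steady, freq: 21, tag: S, band: gamma], since power = 11.
Yes: [power: 14, mode: pulse, freq: 16, tag: R, band: delta], since power = 14.
Yes: [power: 14, mode: pulse, freq: 9, tag: R, band: delta], since power = 14.
No: [power: 3, mode: pulse, freq: 8, tag: S, band: beta], since power = 3.

Yes, Yes, Yes, Yes, No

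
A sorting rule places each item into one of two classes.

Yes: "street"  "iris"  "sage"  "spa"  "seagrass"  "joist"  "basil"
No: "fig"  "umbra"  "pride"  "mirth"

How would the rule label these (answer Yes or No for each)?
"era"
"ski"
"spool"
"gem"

No, Yes, Yes, No

Comparing the two groups points to one rule — contains 's'.
"era": No (no 's'). "ski": Yes (has 's'). "spool": Yes (has 's'). "gem": No (no 's').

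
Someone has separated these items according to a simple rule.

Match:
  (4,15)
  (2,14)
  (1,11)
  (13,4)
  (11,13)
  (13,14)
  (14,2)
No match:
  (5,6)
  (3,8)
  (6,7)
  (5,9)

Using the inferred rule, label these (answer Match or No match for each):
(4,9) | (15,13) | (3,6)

No match, Match, No match

The distinguishing property — max ≥ 11 — holds for all the 'Match' cases and none of the 'No match' cases.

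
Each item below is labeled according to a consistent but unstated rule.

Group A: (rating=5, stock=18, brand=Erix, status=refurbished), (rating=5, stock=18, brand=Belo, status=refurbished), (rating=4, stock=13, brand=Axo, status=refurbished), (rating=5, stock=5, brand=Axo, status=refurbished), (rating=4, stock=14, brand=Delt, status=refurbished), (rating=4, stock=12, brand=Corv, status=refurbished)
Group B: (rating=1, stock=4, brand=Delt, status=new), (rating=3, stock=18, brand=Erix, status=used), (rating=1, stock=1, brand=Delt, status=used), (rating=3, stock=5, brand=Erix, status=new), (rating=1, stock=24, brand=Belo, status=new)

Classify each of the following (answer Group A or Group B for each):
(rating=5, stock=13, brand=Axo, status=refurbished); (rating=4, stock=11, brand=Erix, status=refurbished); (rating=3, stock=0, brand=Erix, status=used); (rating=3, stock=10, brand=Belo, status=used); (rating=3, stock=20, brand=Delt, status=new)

Every 'Group A' example satisfies: status is refurbished. None of the 'Group B' examples do.
(rating=5, stock=13, brand=Axo, status=refurbished): status is refurbished — matches, so Group A.
(rating=4, stock=11, brand=Erix, status=refurbished): status is refurbished — matches, so Group A.
(rating=3, stock=0, brand=Erix, status=used): status is used — fails the rule, so Group B.
(rating=3, stock=10, brand=Belo, status=used): status is used — fails the rule, so Group B.
(rating=3, stock=20, brand=Delt, status=new): status is new — fails the rule, so Group B.

Group A, Group A, Group B, Group B, Group B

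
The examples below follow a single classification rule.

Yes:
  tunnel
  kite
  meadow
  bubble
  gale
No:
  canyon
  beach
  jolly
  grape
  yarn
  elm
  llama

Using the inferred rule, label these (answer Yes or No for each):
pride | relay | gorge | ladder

All 'Yes' examples share one property — even length AND contains 'e' — and every 'No' example lacks it.

No, No, No, Yes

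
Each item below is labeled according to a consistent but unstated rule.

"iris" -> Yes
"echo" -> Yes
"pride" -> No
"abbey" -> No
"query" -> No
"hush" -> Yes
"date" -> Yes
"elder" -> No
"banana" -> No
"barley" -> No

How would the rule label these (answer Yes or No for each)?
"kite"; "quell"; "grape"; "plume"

Yes, No, No, No

The common property of the 'Yes' items is: length 4. No 'No' item has it.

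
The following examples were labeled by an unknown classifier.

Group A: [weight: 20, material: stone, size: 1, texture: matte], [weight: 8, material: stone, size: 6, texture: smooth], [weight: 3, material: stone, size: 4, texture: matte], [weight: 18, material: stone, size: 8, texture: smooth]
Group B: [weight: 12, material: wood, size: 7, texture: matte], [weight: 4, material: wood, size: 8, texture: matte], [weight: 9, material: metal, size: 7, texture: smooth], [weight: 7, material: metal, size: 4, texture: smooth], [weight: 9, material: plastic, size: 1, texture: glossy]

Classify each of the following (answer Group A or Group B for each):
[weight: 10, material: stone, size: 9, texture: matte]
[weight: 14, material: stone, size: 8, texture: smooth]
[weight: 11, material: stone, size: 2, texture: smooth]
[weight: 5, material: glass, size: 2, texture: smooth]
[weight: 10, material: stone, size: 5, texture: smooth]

Group A, Group A, Group A, Group B, Group A

All 'Group A' examples share one property — material is stone — and every 'Group B' example lacks it.
[weight: 10, material: stone, size: 9, texture: matte]: Group A (material is stone).
[weight: 14, material: stone, size: 8, texture: smooth]: Group A (material is stone).
[weight: 11, material: stone, size: 2, texture: smooth]: Group A (material is stone).
[weight: 5, material: glass, size: 2, texture: smooth]: Group B (material is glass).
[weight: 10, material: stone, size: 5, texture: smooth]: Group A (material is stone).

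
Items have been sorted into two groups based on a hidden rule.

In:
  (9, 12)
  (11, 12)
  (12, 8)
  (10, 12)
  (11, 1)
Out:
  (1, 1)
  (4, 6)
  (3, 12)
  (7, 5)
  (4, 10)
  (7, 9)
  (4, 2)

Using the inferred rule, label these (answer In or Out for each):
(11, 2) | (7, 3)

Every 'In' example satisfies: first ≥ 8. None of the 'Out' examples do.
(11, 2) → first 11 → In.
(7, 3) → first 7 → Out.

In, Out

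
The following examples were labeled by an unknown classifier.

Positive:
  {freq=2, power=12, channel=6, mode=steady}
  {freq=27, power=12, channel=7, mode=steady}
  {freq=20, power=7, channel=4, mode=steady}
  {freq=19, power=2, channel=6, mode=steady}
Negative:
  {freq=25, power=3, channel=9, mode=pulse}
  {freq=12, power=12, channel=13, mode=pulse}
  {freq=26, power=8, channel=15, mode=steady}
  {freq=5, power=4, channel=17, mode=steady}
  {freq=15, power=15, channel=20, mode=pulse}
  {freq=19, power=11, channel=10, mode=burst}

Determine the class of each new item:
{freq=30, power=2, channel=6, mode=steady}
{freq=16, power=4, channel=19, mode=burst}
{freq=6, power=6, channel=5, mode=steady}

Positive, Negative, Positive

'Positive' ⟺ channel ≤ 7.
{freq=30, power=2, channel=6, mode=steady}: channel = 6 — has this property, so Positive. {freq=16, power=4, channel=19, mode=burst}: channel = 19 — lacks this property, so Negative. {freq=6, power=6, channel=5, mode=steady}: channel = 5 — has this property, so Positive.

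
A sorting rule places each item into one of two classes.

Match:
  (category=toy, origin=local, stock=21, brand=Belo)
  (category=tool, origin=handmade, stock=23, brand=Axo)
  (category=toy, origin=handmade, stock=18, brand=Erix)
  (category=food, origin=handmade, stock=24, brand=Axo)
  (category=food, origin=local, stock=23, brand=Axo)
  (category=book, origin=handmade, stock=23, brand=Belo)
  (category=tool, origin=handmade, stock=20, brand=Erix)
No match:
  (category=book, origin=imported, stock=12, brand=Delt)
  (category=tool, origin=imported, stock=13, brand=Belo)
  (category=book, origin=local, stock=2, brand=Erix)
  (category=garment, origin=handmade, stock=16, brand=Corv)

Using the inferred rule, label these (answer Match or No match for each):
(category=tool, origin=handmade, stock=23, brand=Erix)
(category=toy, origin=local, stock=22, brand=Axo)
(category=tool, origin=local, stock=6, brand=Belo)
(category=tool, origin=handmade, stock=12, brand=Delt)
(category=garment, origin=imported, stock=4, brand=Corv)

The simplest hypothesis consistent with all the labels is: stock ≥ 18.

Match, Match, No match, No match, No match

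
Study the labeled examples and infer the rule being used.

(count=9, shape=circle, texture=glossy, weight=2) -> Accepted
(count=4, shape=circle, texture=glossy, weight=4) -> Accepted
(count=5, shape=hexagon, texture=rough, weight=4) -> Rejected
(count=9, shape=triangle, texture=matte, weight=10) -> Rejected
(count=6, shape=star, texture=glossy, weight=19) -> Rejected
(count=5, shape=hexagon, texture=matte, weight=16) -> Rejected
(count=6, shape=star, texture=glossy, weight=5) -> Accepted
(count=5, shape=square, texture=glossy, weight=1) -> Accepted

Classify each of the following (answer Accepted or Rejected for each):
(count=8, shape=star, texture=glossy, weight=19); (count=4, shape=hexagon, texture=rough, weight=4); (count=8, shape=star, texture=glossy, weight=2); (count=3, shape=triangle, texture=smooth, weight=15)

A rule that fits every label: texture is glossy AND weight ≤ 5 — true of each 'Accepted' example, false of each 'Rejected' one.

Rejected, Rejected, Accepted, Rejected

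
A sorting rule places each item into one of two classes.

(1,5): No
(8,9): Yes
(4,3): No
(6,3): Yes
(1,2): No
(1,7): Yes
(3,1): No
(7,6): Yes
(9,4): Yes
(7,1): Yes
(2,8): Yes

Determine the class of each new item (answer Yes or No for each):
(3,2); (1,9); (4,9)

No, Yes, Yes

The classifier is using: sum ≥ 8.
No: (3,2), since 3+2 = 5.
Yes: (1,9), since 1+9 = 10.
Yes: (4,9), since 4+9 = 13.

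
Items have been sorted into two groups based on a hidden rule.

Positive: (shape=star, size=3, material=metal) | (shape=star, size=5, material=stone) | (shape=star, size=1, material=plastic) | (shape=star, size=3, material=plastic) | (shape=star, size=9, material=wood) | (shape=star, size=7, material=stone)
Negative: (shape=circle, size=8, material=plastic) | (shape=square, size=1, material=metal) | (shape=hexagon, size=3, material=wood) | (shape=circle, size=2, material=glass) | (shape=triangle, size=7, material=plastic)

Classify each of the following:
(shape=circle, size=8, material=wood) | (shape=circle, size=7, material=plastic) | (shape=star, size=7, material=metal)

Negative, Negative, Positive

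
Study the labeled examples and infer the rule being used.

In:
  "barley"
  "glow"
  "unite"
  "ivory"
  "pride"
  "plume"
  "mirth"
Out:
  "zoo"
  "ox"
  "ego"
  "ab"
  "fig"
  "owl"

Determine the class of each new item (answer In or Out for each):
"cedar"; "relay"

In, In

Rule: length ≥ 4. This holds for each 'In' example and fails for each 'Out' one.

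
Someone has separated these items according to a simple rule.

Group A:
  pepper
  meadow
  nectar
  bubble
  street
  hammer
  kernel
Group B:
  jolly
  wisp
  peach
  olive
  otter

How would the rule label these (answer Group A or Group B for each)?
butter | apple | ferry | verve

Group A, Group B, Group B, Group B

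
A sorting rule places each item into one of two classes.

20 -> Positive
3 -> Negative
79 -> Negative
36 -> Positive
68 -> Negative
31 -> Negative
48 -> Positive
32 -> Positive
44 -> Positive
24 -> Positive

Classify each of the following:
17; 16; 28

Negative, Positive, Positive

The rule appears to be: even AND at most 48.
17: 17 is odd, 17 ≤ 48 — doesn't match, so Negative.
16: 16 is even, 16 ≤ 48 — satisfies this, so Positive.
28: 28 is even, 28 ≤ 48 — satisfies this, so Positive.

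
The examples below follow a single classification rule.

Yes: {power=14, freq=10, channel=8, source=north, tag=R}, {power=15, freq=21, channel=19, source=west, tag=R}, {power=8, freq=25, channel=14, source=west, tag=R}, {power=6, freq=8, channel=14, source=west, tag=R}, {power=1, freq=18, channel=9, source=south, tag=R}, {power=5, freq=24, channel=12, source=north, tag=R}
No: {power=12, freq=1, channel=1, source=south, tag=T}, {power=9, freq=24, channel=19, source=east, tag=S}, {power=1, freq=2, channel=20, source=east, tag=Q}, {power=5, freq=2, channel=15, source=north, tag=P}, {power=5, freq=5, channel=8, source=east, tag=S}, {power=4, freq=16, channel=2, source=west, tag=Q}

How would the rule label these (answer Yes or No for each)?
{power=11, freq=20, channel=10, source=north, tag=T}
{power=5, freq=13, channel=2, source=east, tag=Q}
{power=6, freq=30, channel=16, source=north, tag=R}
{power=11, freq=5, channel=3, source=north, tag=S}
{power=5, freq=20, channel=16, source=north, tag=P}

The rule appears to be: tag is R.
{power=11, freq=20, channel=10, source=north, tag=T}: No (tag is T). {power=5, freq=13, channel=2, source=east, tag=Q}: No (tag is Q). {power=6, freq=30, channel=16, source=north, tag=R}: Yes (tag is R). {power=11, freq=5, channel=3, source=north, tag=S}: No (tag is S). {power=5, freq=20, channel=16, source=north, tag=P}: No (tag is P).

No, No, Yes, No, No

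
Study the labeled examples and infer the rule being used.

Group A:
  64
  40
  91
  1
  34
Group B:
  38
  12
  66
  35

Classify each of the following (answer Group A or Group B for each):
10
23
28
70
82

Checking candidate rules against both groups, what survives is: ≡ 1 (mod 3).
10: Group A (10 mod 3 = 1).
23: Group B (23 mod 3 = 2).
28: Group A (28 mod 3 = 1).
70: Group A (70 mod 3 = 1).
82: Group A (82 mod 3 = 1).

Group A, Group B, Group A, Group A, Group A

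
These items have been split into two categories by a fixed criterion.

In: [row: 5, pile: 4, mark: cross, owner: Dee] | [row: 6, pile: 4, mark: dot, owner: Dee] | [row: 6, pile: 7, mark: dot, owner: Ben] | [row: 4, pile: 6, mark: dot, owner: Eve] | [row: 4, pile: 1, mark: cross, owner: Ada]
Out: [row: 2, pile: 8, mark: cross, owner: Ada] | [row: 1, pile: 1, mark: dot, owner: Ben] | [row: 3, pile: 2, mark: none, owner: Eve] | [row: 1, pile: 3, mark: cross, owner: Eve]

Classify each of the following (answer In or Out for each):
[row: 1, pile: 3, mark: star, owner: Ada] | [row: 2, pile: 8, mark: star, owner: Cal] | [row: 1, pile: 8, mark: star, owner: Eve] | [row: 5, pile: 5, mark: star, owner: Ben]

Out, Out, Out, In

All 'In' examples share one property — row ≥ 4 — and every 'Out' example lacks it.
[row: 1, pile: 3, mark: star, owner: Ada]: Out (row = 1).
[row: 2, pile: 8, mark: star, owner: Cal]: Out (row = 2).
[row: 1, pile: 8, mark: star, owner: Eve]: Out (row = 1).
[row: 5, pile: 5, mark: star, owner: Ben]: In (row = 5).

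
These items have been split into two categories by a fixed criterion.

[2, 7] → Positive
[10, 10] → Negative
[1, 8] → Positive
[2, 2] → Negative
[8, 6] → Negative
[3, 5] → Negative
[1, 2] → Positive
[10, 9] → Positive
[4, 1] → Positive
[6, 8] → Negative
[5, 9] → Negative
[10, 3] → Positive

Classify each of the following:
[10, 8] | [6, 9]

Negative, Positive

'Positive' ⟺ sum is odd.
[10, 8] → 10+8 = 18 → Negative.
[6, 9] → 6+9 = 15 → Positive.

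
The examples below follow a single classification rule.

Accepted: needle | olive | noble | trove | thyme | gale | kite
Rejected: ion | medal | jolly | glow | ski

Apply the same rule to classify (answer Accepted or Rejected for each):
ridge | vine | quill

A rule that fits every label: ends with 'e' — true of each 'Accepted' example, false of each 'Rejected' one.
ridge: ends with 'e' — passes, so Accepted.
vine: ends with 'e' — passes, so Accepted.
quill: ends with 'l' — does not pass, so Rejected.

Accepted, Accepted, Rejected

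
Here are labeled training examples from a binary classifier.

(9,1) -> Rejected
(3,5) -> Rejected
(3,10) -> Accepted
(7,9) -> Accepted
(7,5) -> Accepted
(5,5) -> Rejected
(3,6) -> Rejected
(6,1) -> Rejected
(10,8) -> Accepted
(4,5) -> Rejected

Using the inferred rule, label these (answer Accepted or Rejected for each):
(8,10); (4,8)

Accepted, Accepted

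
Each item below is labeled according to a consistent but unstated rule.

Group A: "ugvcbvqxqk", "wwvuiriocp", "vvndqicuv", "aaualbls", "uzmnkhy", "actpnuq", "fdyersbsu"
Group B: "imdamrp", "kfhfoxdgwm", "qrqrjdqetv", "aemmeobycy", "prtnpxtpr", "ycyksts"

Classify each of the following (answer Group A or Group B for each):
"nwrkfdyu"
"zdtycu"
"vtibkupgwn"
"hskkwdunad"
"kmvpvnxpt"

A rule that fits every label: contains 'u' — true of each 'Group A' example, false of each 'Group B' one.

Group A, Group A, Group A, Group A, Group B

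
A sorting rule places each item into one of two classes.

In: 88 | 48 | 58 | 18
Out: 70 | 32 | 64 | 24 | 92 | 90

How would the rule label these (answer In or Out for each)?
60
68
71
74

All 'In' examples share one property — ends in digit 8 — and every 'Out' example lacks it.
60 → last digit 0 → Out.
68 → last digit 8 → In.
71 → last digit 1 → Out.
74 → last digit 4 → Out.

Out, In, Out, Out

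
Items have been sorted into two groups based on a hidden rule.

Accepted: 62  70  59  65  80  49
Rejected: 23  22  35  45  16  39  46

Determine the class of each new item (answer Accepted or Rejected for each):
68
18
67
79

Accepted, Rejected, Accepted, Accepted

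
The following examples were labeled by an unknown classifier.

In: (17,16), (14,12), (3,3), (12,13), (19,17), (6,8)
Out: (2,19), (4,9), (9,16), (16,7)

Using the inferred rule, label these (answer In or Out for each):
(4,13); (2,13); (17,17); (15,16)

The rule appears to be: |first − second| ≤ 2.

Out, Out, In, In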